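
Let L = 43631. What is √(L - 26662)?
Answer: √16969 ≈ 130.27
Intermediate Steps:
√(L - 26662) = √(43631 - 26662) = √16969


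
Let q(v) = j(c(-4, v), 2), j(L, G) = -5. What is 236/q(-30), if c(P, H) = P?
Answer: -236/5 ≈ -47.200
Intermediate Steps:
q(v) = -5
236/q(-30) = 236/(-5) = 236*(-⅕) = -236/5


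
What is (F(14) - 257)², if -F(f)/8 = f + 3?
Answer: 154449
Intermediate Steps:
F(f) = -24 - 8*f (F(f) = -8*(f + 3) = -8*(3 + f) = -24 - 8*f)
(F(14) - 257)² = ((-24 - 8*14) - 257)² = ((-24 - 112) - 257)² = (-136 - 257)² = (-393)² = 154449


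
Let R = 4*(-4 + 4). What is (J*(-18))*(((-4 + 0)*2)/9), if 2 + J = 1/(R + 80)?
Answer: -159/5 ≈ -31.800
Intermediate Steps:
R = 0 (R = 4*0 = 0)
J = -159/80 (J = -2 + 1/(0 + 80) = -2 + 1/80 = -159/80 ≈ -1.9875)
(J*(-18))*(((-4 + 0)*2)/9) = (-159/80*(-18))*(((-4 + 0)*2)/9) = 1431*(-4*2*(⅑))/40 = 1431*(-8*⅑)/40 = (1431/40)*(-8/9) = -159/5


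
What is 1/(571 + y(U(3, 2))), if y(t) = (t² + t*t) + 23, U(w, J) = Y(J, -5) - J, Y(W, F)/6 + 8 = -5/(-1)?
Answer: 1/1394 ≈ 0.00071736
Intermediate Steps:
Y(W, F) = -18 (Y(W, F) = -48 + 6*(-5/(-1)) = -48 + 6*(-5*(-1)) = -48 + 6*5 = -48 + 30 = -18)
U(w, J) = -18 - J
y(t) = 23 + 2*t² (y(t) = (t² + t²) + 23 = 2*t² + 23 = 23 + 2*t²)
1/(571 + y(U(3, 2))) = 1/(571 + (23 + 2*(-18 - 1*2)²)) = 1/(571 + (23 + 2*(-18 - 2)²)) = 1/(571 + (23 + 2*(-20)²)) = 1/(571 + (23 + 2*400)) = 1/(571 + (23 + 800)) = 1/(571 + 823) = 1/1394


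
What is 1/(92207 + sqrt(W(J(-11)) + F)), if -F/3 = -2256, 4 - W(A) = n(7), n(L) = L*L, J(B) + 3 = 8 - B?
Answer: 92207/8502124126 - 9*sqrt(83)/8502124126 ≈ 1.0836e-5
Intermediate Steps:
J(B) = 5 - B (J(B) = -3 + (8 - B) = 5 - B)
n(L) = L**2
W(A) = -45 (W(A) = 4 - 1*7**2 = 4 - 1*49 = 4 - 49 = -45)
F = 6768 (F = -3*(-2256) = 6768)
1/(92207 + sqrt(W(J(-11)) + F)) = 1/(92207 + sqrt(-45 + 6768)) = 1/(92207 + sqrt(6723)) = 1/(92207 + 9*sqrt(83))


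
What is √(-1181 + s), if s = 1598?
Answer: √417 ≈ 20.421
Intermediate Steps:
√(-1181 + s) = √(-1181 + 1598) = √417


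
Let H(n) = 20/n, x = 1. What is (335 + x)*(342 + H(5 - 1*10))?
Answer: 113568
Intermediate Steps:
(335 + x)*(342 + H(5 - 1*10)) = (335 + 1)*(342 + 20/(5 - 1*10)) = 336*(342 + 20/(5 - 10)) = 336*(342 + 20/(-5)) = 336*(342 + 20*(-⅕)) = 336*(342 - 4) = 336*338 = 113568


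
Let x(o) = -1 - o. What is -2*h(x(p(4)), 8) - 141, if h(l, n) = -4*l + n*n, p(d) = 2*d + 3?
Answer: -365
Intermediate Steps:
p(d) = 3 + 2*d
h(l, n) = n² - 4*l (h(l, n) = -4*l + n² = n² - 4*l)
-2*h(x(p(4)), 8) - 141 = -2*(8² - 4*(-1 - (3 + 2*4))) - 141 = -2*(64 - 4*(-1 - (3 + 8))) - 141 = -2*(64 - 4*(-1 - 1*11)) - 141 = -2*(64 - 4*(-1 - 11)) - 141 = -2*(64 - 4*(-12)) - 141 = -2*(64 + 48) - 141 = -2*112 - 141 = -224 - 141 = -365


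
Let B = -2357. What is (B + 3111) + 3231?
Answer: 3985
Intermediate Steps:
(B + 3111) + 3231 = (-2357 + 3111) + 3231 = 754 + 3231 = 3985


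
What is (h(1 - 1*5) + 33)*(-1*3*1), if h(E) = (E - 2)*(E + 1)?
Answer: -153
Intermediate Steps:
h(E) = (1 + E)*(-2 + E) (h(E) = (-2 + E)*(1 + E) = (1 + E)*(-2 + E))
(h(1 - 1*5) + 33)*(-1*3*1) = ((-2 + (1 - 1*5)**2 - (1 - 1*5)) + 33)*(-1*3*1) = ((-2 + (1 - 5)**2 - (1 - 5)) + 33)*(-3*1) = ((-2 + (-4)**2 - 1*(-4)) + 33)*(-3) = ((-2 + 16 + 4) + 33)*(-3) = (18 + 33)*(-3) = 51*(-3) = -153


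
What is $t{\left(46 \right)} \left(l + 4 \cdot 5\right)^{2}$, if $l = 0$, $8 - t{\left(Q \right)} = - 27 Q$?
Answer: $500000$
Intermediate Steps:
$t{\left(Q \right)} = 8 + 27 Q$ ($t{\left(Q \right)} = 8 - - 27 Q = 8 + 27 Q$)
$t{\left(46 \right)} \left(l + 4 \cdot 5\right)^{2} = \left(8 + 27 \cdot 46\right) \left(0 + 4 \cdot 5\right)^{2} = \left(8 + 1242\right) \left(0 + 20\right)^{2} = 1250 \cdot 20^{2} = 1250 \cdot 400 = 500000$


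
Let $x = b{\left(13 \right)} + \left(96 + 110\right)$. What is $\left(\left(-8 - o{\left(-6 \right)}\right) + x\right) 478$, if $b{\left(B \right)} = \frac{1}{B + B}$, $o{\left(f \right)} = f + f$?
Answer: $\frac{1305179}{13} \approx 1.004 \cdot 10^{5}$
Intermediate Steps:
$o{\left(f \right)} = 2 f$
$b{\left(B \right)} = \frac{1}{2 B}$
$x = \frac{5357}{26}$ ($x = \frac{1}{2 \cdot 13} + \left(96 + 110\right) = \frac{1}{2} \cdot \frac{1}{13} + 206 = \frac{1}{26} + 206 = \frac{5357}{26} \approx 206.04$)
$\left(\left(-8 - o{\left(-6 \right)}\right) + x\right) 478 = \left(\left(-8 - 2 \left(-6\right)\right) + \frac{5357}{26}\right) 478 = \left(\left(-8 - -12\right) + \frac{5357}{26}\right) 478 = \left(\left(-8 + 12\right) + \frac{5357}{26}\right) 478 = \left(4 + \frac{5357}{26}\right) 478 = \frac{5461}{26} \cdot 478 = \frac{1305179}{13}$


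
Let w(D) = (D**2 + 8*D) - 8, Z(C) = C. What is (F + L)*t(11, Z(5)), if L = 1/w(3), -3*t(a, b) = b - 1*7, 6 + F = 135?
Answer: 6452/75 ≈ 86.027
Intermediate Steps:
F = 129 (F = -6 + 135 = 129)
t(a, b) = 7/3 - b/3 (t(a, b) = -(b - 1*7)/3 = -(b - 7)/3 = -(-7 + b)/3 = 7/3 - b/3)
w(D) = -8 + D**2 + 8*D
L = 1/25 (L = 1/(-8 + 3**2 + 8*3) = 1/(-8 + 9 + 24) = 1/25 ≈ 0.040000)
(F + L)*t(11, Z(5)) = (129 + 1/25)*(7/3 - 1/3*5) = 3226*(7/3 - 5/3)/25 = (3226/25)*(2/3) = 6452/75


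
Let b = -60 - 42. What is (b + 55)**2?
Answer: 2209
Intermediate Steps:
b = -102
(b + 55)**2 = (-102 + 55)**2 = (-47)**2 = 2209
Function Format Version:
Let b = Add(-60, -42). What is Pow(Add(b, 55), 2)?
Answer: 2209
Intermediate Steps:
b = -102
Pow(Add(b, 55), 2) = Pow(Add(-102, 55), 2) = Pow(-47, 2) = 2209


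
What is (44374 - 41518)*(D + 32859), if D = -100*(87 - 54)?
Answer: 84420504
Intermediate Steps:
D = -3300 (D = -100*33 = -3300)
(44374 - 41518)*(D + 32859) = (44374 - 41518)*(-3300 + 32859) = 2856*29559 = 84420504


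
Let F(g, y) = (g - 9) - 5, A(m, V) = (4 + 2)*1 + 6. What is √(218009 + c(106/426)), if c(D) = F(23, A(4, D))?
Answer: √218018 ≈ 466.92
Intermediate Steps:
A(m, V) = 12 (A(m, V) = 6*1 + 6 = 6 + 6 = 12)
F(g, y) = -14 + g (F(g, y) = (-9 + g) - 5 = -14 + g)
c(D) = 9 (c(D) = -14 + 23 = 9)
√(218009 + c(106/426)) = √(218009 + 9) = √218018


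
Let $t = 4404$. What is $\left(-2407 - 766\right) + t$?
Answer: $1231$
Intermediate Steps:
$\left(-2407 - 766\right) + t = \left(-2407 - 766\right) + 4404 = -3173 + 4404 = 1231$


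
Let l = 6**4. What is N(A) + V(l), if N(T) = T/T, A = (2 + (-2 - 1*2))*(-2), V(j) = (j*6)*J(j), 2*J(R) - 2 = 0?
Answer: 7777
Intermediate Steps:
J(R) = 1 (J(R) = 1 + (1/2)*0 = 1 + 0 = 1)
l = 1296
V(j) = 6*j (V(j) = (j*6)*1 = (6*j)*1 = 6*j)
A = 4 (A = (2 + (-2 - 2))*(-2) = (2 - 4)*(-2) = -2*(-2) = 4)
N(T) = 1
N(A) + V(l) = 1 + 6*1296 = 1 + 7776 = 7777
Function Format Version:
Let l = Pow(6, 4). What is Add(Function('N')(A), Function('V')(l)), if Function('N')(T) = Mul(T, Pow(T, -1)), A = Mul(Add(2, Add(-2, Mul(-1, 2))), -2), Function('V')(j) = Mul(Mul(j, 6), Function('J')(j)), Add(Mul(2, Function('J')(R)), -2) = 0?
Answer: 7777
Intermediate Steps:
Function('J')(R) = 1 (Function('J')(R) = Add(1, Mul(Rational(1, 2), 0)) = Add(1, 0) = 1)
l = 1296
Function('V')(j) = Mul(6, j) (Function('V')(j) = Mul(Mul(j, 6), 1) = Mul(Mul(6, j), 1) = Mul(6, j))
A = 4 (A = Mul(Add(2, Add(-2, -2)), -2) = Mul(Add(2, -4), -2) = Mul(-2, -2) = 4)
Function('N')(T) = 1
Add(Function('N')(A), Function('V')(l)) = Add(1, Mul(6, 1296)) = Add(1, 7776) = 7777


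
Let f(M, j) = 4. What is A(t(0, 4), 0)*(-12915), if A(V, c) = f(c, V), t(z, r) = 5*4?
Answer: -51660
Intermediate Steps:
t(z, r) = 20
A(V, c) = 4
A(t(0, 4), 0)*(-12915) = 4*(-12915) = -51660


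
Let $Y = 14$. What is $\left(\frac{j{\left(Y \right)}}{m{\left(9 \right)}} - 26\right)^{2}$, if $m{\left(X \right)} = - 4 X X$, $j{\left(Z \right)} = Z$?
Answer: $\frac{17799961}{26244} \approx 678.25$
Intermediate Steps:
$m{\left(X \right)} = - 4 X^{2}$
$\left(\frac{j{\left(Y \right)}}{m{\left(9 \right)}} - 26\right)^{2} = \left(\frac{14}{\left(-4\right) 9^{2}} - 26\right)^{2} = \left(\frac{14}{\left(-4\right) 81} - 26\right)^{2} = \left(\frac{14}{-324} - 26\right)^{2} = \left(14 \left(- \frac{1}{324}\right) - 26\right)^{2} = \left(- \frac{7}{162} - 26\right)^{2} = \left(- \frac{4219}{162}\right)^{2} = \frac{17799961}{26244}$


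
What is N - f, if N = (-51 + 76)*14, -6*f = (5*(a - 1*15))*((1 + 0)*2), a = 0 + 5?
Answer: 1000/3 ≈ 333.33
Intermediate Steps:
a = 5
f = 50/3 (f = -5*(5 - 1*15)*(1 + 0)*2/6 = -5*(5 - 15)*1*2/6 = -5*(-10)*2/6 = -(-25)*2/3 = -⅙*(-100) = 50/3 ≈ 16.667)
N = 350 (N = 25*14 = 350)
N - f = 350 - 1*50/3 = 350 - 50/3 = 1000/3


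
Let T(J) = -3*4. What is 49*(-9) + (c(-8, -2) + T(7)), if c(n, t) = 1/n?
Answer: -3625/8 ≈ -453.13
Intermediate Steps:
T(J) = -12
49*(-9) + (c(-8, -2) + T(7)) = 49*(-9) + (1/(-8) - 12) = -441 + (-⅛ - 12) = -441 - 97/8 = -3625/8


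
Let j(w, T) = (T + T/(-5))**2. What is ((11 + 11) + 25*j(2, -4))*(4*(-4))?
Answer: -4448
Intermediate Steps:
j(w, T) = 16*T**2/25 (j(w, T) = (T + T*(-1/5))**2 = (T - T/5)**2 = (4*T/5)**2 = 16*T**2/25)
((11 + 11) + 25*j(2, -4))*(4*(-4)) = ((11 + 11) + 25*((16/25)*(-4)**2))*(4*(-4)) = (22 + 25*((16/25)*16))*(-16) = (22 + 25*(256/25))*(-16) = (22 + 256)*(-16) = 278*(-16) = -4448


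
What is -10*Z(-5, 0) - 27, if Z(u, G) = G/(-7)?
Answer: -27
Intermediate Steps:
Z(u, G) = -G/7 (Z(u, G) = G*(-⅐) = -G/7)
-10*Z(-5, 0) - 27 = -(-10)*0/7 - 27 = -10*0 - 27 = 0 - 27 = -27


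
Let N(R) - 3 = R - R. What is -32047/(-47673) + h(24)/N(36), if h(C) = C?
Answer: 413431/47673 ≈ 8.6722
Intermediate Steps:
N(R) = 3 (N(R) = 3 + (R - R) = 3 + 0 = 3)
-32047/(-47673) + h(24)/N(36) = -32047/(-47673) + 24/3 = -32047*(-1/47673) + 24*(⅓) = 32047/47673 + 8 = 413431/47673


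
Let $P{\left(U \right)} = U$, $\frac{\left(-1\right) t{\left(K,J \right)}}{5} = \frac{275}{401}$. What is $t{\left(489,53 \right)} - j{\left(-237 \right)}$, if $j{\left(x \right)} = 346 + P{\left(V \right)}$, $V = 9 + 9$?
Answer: $- \frac{147339}{401} \approx -367.43$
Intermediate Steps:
$V = 18$
$t{\left(K,J \right)} = - \frac{1375}{401}$ ($t{\left(K,J \right)} = - 5 \cdot \frac{275}{401} = - 5 \cdot 275 \cdot \frac{1}{401} = \left(-5\right) \frac{275}{401} = - \frac{1375}{401}$)
$j{\left(x \right)} = 364$ ($j{\left(x \right)} = 346 + 18 = 364$)
$t{\left(489,53 \right)} - j{\left(-237 \right)} = - \frac{1375}{401} - 364 = - \frac{147339}{401}$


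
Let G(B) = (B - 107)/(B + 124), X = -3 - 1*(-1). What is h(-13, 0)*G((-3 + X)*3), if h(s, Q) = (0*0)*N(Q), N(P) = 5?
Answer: 0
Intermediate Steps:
h(s, Q) = 0 (h(s, Q) = (0*0)*5 = 0*5 = 0)
X = -2 (X = -3 + 1 = -2)
G(B) = (-107 + B)/(124 + B)
h(-13, 0)*G((-3 + X)*3) = 0*((-107 + (-3 - 2)*3)/(124 + (-3 - 2)*3)) = 0*((-107 - 5*3)/(124 - 5*3)) = 0*((-107 - 15)/(124 - 15)) = 0*(-122/109) = 0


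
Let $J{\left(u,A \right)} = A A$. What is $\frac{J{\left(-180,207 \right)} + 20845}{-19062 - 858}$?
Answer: $- \frac{31847}{9960} \approx -3.1975$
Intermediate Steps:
$J{\left(u,A \right)} = A^{2}$
$\frac{J{\left(-180,207 \right)} + 20845}{-19062 - 858} = \frac{207^{2} + 20845}{-19062 - 858} = \frac{42849 + 20845}{-19920} = 63694 \left(- \frac{1}{19920}\right) = - \frac{31847}{9960}$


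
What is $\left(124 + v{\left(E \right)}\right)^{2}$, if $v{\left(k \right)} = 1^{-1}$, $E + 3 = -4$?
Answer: $15625$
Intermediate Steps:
$E = -7$ ($E = -3 - 4 = -7$)
$v{\left(k \right)} = 1$
$\left(124 + v{\left(E \right)}\right)^{2} = \left(124 + 1\right)^{2} = 125^{2} = 15625$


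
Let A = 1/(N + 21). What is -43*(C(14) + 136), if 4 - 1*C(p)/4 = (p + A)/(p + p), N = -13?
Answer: -361157/56 ≈ -6449.2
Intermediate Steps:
A = ⅛ (A = 1/(-13 + 21) = 1/8 = ⅛ ≈ 0.12500)
C(p) = 16 - 2*(⅛ + p)/p (C(p) = 16 - 4*(p + ⅛)/(p + p) = 16 - 4*(⅛ + p)/(2*p) = 16 - 4*(⅛ + p)*1/(2*p) = 16 - 2*(⅛ + p)/p)
-43*(C(14) + 136) = -43*((14 - ¼/14) + 136) = -43*((14 - ¼*1/14) + 136) = -43*((14 - 1/56) + 136) = -43*(783/56 + 136) = -43*8399/56 = -361157/56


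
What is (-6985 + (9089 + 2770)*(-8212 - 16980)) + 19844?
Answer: -298739069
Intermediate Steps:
(-6985 + (9089 + 2770)*(-8212 - 16980)) + 19844 = (-6985 + 11859*(-25192)) + 19844 = (-6985 - 298751928) + 19844 = -298758913 + 19844 = -298739069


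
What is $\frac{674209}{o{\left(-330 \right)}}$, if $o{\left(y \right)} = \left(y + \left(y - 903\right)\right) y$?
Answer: $\frac{674209}{515790} \approx 1.3071$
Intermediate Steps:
$o{\left(y \right)} = y \left(-903 + 2 y\right)$ ($o{\left(y \right)} = \left(y + \left(-903 + y\right)\right) y = \left(-903 + 2 y\right) y = y \left(-903 + 2 y\right)$)
$\frac{674209}{o{\left(-330 \right)}} = \frac{674209}{\left(-330\right) \left(-903 + 2 \left(-330\right)\right)} = \frac{674209}{\left(-330\right) \left(-903 - 660\right)} = \frac{674209}{\left(-330\right) \left(-1563\right)} = \frac{674209}{515790}$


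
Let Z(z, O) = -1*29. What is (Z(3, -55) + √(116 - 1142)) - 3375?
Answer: -3404 + 3*I*√114 ≈ -3404.0 + 32.031*I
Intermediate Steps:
Z(z, O) = -29
(Z(3, -55) + √(116 - 1142)) - 3375 = (-29 + √(116 - 1142)) - 3375 = (-29 + √(-1026)) - 3375 = (-29 + 3*I*√114) - 3375 = -3404 + 3*I*√114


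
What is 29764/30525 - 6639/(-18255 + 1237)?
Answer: 709179227/519474450 ≈ 1.3652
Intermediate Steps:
29764/30525 - 6639/(-18255 + 1237) = 29764*(1/30525) - 6639/(-17018) = 29764/30525 - 6639*(-1/17018) = 29764/30525 + 6639/17018 = 709179227/519474450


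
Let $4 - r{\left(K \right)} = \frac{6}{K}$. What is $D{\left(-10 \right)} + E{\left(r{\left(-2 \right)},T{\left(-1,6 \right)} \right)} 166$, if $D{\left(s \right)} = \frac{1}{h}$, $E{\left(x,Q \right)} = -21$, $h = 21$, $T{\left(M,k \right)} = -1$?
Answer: $- \frac{73205}{21} \approx -3486.0$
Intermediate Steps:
$r{\left(K \right)} = 4 - \frac{6}{K}$
$D{\left(s \right)} = \frac{1}{21}$
$D{\left(-10 \right)} + E{\left(r{\left(-2 \right)},T{\left(-1,6 \right)} \right)} 166 = \frac{1}{21} - 3486 = - \frac{73205}{21}$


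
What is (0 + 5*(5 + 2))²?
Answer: 1225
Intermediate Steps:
(0 + 5*(5 + 2))² = (0 + 5*7)² = (0 + 35)² = 35² = 1225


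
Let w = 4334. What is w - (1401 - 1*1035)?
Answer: 3968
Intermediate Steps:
w - (1401 - 1*1035) = 4334 - (1401 - 1*1035) = 4334 - (1401 - 1035) = 4334 - 1*366 = 4334 - 366 = 3968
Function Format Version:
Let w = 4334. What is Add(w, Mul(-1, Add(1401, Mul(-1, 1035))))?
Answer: 3968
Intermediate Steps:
Add(w, Mul(-1, Add(1401, Mul(-1, 1035)))) = Add(4334, Mul(-1, Add(1401, Mul(-1, 1035)))) = Add(4334, Mul(-1, Add(1401, -1035))) = Add(4334, Mul(-1, 366)) = Add(4334, -366) = 3968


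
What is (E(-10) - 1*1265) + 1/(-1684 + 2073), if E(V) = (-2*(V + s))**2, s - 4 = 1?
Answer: -453184/389 ≈ -1165.0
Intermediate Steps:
s = 5 (s = 4 + 1 = 5)
E(V) = (-10 - 2*V)**2 (E(V) = (-2*(V + 5))**2 = (-2*(5 + V))**2 = (-10 - 2*V)**2)
(E(-10) - 1*1265) + 1/(-1684 + 2073) = (4*(5 - 10)**2 - 1*1265) + 1/(-1684 + 2073) = (4*(-5)**2 - 1265) + 1/389 = (4*25 - 1265) + 1/389 = (100 - 1265) + 1/389 = -1165 + 1/389 = -453184/389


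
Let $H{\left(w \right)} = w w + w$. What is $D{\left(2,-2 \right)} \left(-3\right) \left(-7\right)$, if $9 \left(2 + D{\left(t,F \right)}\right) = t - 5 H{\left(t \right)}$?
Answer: $- \frac{322}{3} \approx -107.33$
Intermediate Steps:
$H{\left(w \right)} = w + w^{2}$ ($H{\left(w \right)} = w^{2} + w = w + w^{2}$)
$D{\left(t,F \right)} = -2 + \frac{t}{9} - \frac{5 t \left(1 + t\right)}{9}$ ($D{\left(t,F \right)} = -2 + \frac{t - 5 t \left(1 + t\right)}{9} = -2 - \left(- \frac{t}{9} + \frac{5 t \left(1 + t\right)}{9}\right) = -2 + \frac{t}{9} - \frac{5 t \left(1 + t\right)}{9}$)
$D{\left(2,-2 \right)} \left(-3\right) \left(-7\right) = \left(-2 + \frac{1}{9} \cdot 2 - \frac{10 \left(1 + 2\right)}{9}\right) \left(-3\right) \left(-7\right) = \left(-2 + \frac{2}{9} - \frac{10}{9} \cdot 3\right) \left(-3\right) \left(-7\right) = \left(-2 + \frac{2}{9} - \frac{10}{3}\right) \left(-3\right) \left(-7\right) = \left(- \frac{46}{9}\right) \left(-3\right) \left(-7\right) = \frac{46}{3} \left(-7\right) = - \frac{322}{3}$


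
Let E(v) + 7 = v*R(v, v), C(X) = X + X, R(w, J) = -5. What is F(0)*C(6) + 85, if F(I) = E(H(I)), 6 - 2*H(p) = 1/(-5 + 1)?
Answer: -373/2 ≈ -186.50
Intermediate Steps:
H(p) = 25/8 (H(p) = 3 - 1/(2*(-5 + 1)) = 3 - ½/(-4) = 3 - ½*(-¼) = 3 + ⅛ = 25/8)
C(X) = 2*X
E(v) = -7 - 5*v (E(v) = -7 + v*(-5) = -7 - 5*v)
F(I) = -181/8 (F(I) = -7 - 5*25/8 = -7 - 125/8 = -181/8)
F(0)*C(6) + 85 = -181*6/4 + 85 = -181/8*12 + 85 = -543/2 + 85 = -373/2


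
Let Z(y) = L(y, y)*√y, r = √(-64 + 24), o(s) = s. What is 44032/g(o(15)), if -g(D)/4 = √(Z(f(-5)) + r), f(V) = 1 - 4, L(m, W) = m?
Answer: 11008*I^(3/2)/√(-3*√3 + 2*√10) ≈ -7327.6 + 7327.6*I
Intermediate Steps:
f(V) = -3
r = 2*I*√10 (r = √(-40) = 2*I*√10 ≈ 6.3246*I)
Z(y) = y^(3/2) (Z(y) = y*√y = y^(3/2))
g(D) = -4*√(-3*I*√3 + 2*I*√10) (g(D) = -4*√((-3)^(3/2) + 2*I*√10) = -4*√(-3*I*√3 + 2*I*√10))
44032/g(o(15)) = 44032/((-4*√I*√(-3*√3 + 2*√10))) = 44032*(I^(3/2)/(4*√(-3*√3 + 2*√10))) = 11008*I^(3/2)/√(-3*√3 + 2*√10)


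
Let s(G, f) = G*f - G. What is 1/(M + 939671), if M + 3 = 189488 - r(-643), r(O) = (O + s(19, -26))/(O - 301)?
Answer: 236/266480527 ≈ 8.8562e-7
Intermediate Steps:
s(G, f) = -G + G*f
r(O) = (-513 + O)/(-301 + O) (r(O) = (O + 19*(-1 - 26))/(O - 301) = (O + 19*(-27))/(-301 + O) = (O - 513)/(-301 + O) = (-513 + O)/(-301 + O))
M = 44718171/236 (M = -3 + (189488 - (-513 - 643)/(-301 - 643)) = -3 + (189488 - (-1156)/(-944)) = -3 + (189488 - (-1)*(-1156)/944) = -3 + (189488 - 1*289/236) = -3 + (189488 - 289/236) = -3 + 44718879/236 = 44718171/236 ≈ 1.8948e+5)
1/(M + 939671) = 1/(44718171/236 + 939671) = 1/(266480527/236) = 236/266480527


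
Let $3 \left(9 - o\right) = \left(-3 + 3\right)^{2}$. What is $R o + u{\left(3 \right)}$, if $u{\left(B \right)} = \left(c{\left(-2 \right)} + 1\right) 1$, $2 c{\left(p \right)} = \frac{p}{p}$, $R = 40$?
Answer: $\frac{723}{2} \approx 361.5$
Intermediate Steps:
$c{\left(p \right)} = \frac{1}{2}$ ($c{\left(p \right)} = \frac{p \frac{1}{p}}{2} = \frac{1}{2} \cdot 1 = \frac{1}{2}$)
$o = 9$ ($o = 9 - \frac{\left(-3 + 3\right)^{2}}{3} = 9 - \frac{0^{2}}{3} = 9 - 0 = 9 + 0 = 9$)
$u{\left(B \right)} = \frac{3}{2}$ ($u{\left(B \right)} = \left(\frac{1}{2} + 1\right) 1 = \frac{3}{2} \cdot 1 = \frac{3}{2}$)
$R o + u{\left(3 \right)} = 40 \cdot 9 + \frac{3}{2} = 360 + \frac{3}{2} = \frac{723}{2}$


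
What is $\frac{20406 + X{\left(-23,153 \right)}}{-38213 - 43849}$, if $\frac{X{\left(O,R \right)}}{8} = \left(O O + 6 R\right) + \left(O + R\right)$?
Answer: $- \frac{16511}{41031} \approx -0.4024$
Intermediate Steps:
$X{\left(O,R \right)} = 8 O + 8 O^{2} + 56 R$ ($X{\left(O,R \right)} = 8 \left(\left(O O + 6 R\right) + \left(O + R\right)\right) = 8 \left(\left(O^{2} + 6 R\right) + \left(O + R\right)\right) = 8 \left(O + O^{2} + 7 R\right) = 8 O + 8 O^{2} + 56 R$)
$\frac{20406 + X{\left(-23,153 \right)}}{-38213 - 43849} = \frac{20406 + \left(8 \left(-23\right) + 8 \left(-23\right)^{2} + 56 \cdot 153\right)}{-38213 - 43849} = \frac{20406 + \left(-184 + 8 \cdot 529 + 8568\right)}{-82062} = \left(20406 + \left(-184 + 4232 + 8568\right)\right) \left(- \frac{1}{82062}\right) = \left(20406 + 12616\right) \left(- \frac{1}{82062}\right) = 33022 \left(- \frac{1}{82062}\right) = - \frac{16511}{41031}$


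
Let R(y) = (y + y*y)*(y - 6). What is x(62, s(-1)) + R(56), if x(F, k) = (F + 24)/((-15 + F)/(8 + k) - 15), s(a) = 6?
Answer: 26013596/163 ≈ 1.5959e+5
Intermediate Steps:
R(y) = (-6 + y)*(y + y²) (R(y) = (y + y²)*(-6 + y) = (-6 + y)*(y + y²))
x(F, k) = (24 + F)/(-15 + (-15 + F)/(8 + k)) (x(F, k) = (24 + F)/((-15 + F)/(8 + k) - 15) = (24 + F)/(-15 + (-15 + F)/(8 + k)))
x(62, s(-1)) + R(56) = (-192 - 24*6 - 8*62 - 1*62*6)/(135 - 1*62 + 15*6) + 56*(-6 + 56² - 5*56) = (-192 - 144 - 496 - 372)/(135 - 62 + 90) + 56*(-6 + 3136 - 280) = -1204/163 + 56*2850 = (1/163)*(-1204) + 159600 = -1204/163 + 159600 = 26013596/163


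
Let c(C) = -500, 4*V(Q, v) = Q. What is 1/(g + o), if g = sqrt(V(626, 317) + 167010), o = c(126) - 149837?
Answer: -300674/45202092805 - sqrt(668666)/45202092805 ≈ -6.6699e-6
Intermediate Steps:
V(Q, v) = Q/4
o = -150337 (o = -500 - 149837 = -150337)
g = sqrt(668666)/2 (g = sqrt((1/4)*626 + 167010) = sqrt(313/2 + 167010) = sqrt(334333/2) = sqrt(668666)/2 ≈ 408.86)
1/(g + o) = 1/(sqrt(668666)/2 - 150337) = 1/(-150337 + sqrt(668666)/2)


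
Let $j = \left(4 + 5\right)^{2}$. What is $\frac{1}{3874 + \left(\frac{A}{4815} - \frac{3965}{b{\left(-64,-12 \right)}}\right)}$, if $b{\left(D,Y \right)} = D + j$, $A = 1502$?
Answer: $\frac{81855}{298040329} \approx 0.00027464$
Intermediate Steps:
$j = 81$ ($j = 9^{2} = 81$)
$b{\left(D,Y \right)} = 81 + D$ ($b{\left(D,Y \right)} = D + 81 = 81 + D$)
$\frac{1}{3874 + \left(\frac{A}{4815} - \frac{3965}{b{\left(-64,-12 \right)}}\right)} = \frac{1}{3874 + \left(\frac{1502}{4815} - \frac{3965}{81 - 64}\right)} = \frac{1}{3874 + \left(1502 \cdot \frac{1}{4815} - \frac{3965}{17}\right)} = \frac{1}{3874 + \left(\frac{1502}{4815} - \frac{3965}{17}\right)} = \frac{1}{3874 - \frac{19065941}{81855}} = \frac{1}{\frac{298040329}{81855}} = \frac{81855}{298040329}$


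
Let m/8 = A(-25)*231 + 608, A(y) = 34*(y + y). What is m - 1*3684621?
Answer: -6821357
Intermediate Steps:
A(y) = 68*y (A(y) = 34*(2*y) = 68*y)
m = -3136736 (m = 8*((68*(-25))*231 + 608) = 8*(-1700*231 + 608) = 8*(-392700 + 608) = 8*(-392092) = -3136736)
m - 1*3684621 = -3136736 - 1*3684621 = -3136736 - 3684621 = -6821357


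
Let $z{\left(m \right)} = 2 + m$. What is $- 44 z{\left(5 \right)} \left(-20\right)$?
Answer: $6160$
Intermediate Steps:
$- 44 z{\left(5 \right)} \left(-20\right) = - 44 \left(2 + 5\right) \left(-20\right) = \left(-44\right) 7 \left(-20\right) = \left(-308\right) \left(-20\right) = 6160$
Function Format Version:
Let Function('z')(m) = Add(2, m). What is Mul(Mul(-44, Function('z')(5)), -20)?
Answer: 6160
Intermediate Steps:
Mul(Mul(-44, Function('z')(5)), -20) = Mul(Mul(-44, Add(2, 5)), -20) = Mul(Mul(-44, 7), -20) = Mul(-308, -20) = 6160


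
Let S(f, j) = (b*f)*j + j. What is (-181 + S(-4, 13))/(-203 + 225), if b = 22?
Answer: -656/11 ≈ -59.636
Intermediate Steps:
S(f, j) = j + 22*f*j (S(f, j) = (22*f)*j + j = 22*f*j + j = j + 22*f*j)
(-181 + S(-4, 13))/(-203 + 225) = (-181 + 13*(1 + 22*(-4)))/(-203 + 225) = (-181 + 13*(1 - 88))/22 = (-181 + 13*(-87))*(1/22) = (-181 - 1131)*(1/22) = -1312*1/22 = -656/11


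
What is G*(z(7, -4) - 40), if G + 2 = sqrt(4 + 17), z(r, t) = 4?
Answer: 72 - 36*sqrt(21) ≈ -92.973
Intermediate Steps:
G = -2 + sqrt(21) (G = -2 + sqrt(4 + 17) = -2 + sqrt(21) ≈ 2.5826)
G*(z(7, -4) - 40) = (-2 + sqrt(21))*(4 - 40) = (-2 + sqrt(21))*(-36) = 72 - 36*sqrt(21)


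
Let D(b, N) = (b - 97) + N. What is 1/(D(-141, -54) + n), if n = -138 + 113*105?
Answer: 1/11435 ≈ 8.7451e-5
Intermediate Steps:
D(b, N) = -97 + N + b (D(b, N) = (-97 + b) + N = -97 + N + b)
n = 11727 (n = -138 + 11865 = 11727)
1/(D(-141, -54) + n) = 1/((-97 - 54 - 141) + 11727) = 1/(-292 + 11727) = 1/11435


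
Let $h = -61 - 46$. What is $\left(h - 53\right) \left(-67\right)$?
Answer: $10720$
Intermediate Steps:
$h = -107$
$\left(h - 53\right) \left(-67\right) = \left(-107 - 53\right) \left(-67\right) = \left(-160\right) \left(-67\right) = 10720$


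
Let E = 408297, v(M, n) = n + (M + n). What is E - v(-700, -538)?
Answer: 410073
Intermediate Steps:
v(M, n) = M + 2*n
E - v(-700, -538) = 408297 - (-700 + 2*(-538)) = 408297 - (-700 - 1076) = 408297 - 1*(-1776) = 408297 + 1776 = 410073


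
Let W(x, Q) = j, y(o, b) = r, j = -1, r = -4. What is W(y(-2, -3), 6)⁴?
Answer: 1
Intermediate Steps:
y(o, b) = -4
W(x, Q) = -1
W(y(-2, -3), 6)⁴ = (-1)⁴ = 1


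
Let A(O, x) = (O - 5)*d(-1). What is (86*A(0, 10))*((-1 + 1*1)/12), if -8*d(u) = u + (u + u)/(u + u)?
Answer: 0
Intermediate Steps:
d(u) = -⅛ - u/8 (d(u) = -(u + (u + u)/(u + u))/8 = -(u + (2*u)/((2*u)))/8 = -(u + (2*u)*(1/(2*u)))/8 = -(u + 1)/8 = -(1 + u)/8 = -⅛ - u/8)
A(O, x) = 0 (A(O, x) = (O - 5)*(-⅛ - ⅛*(-1)) = (-5 + O)*(-⅛ + ⅛) = (-5 + O)*0 = 0)
(86*A(0, 10))*((-1 + 1*1)/12) = (86*0)*((-1 + 1*1)/12) = 0*((-1 + 1)*(1/12)) = 0*(0*(1/12)) = 0*0 = 0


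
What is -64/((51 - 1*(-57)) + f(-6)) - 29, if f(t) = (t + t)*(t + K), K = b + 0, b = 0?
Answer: -1321/45 ≈ -29.356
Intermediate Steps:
K = 0 (K = 0 + 0 = 0)
f(t) = 2*t**2 (f(t) = (t + t)*(t + 0) = (2*t)*t = 2*t**2)
-64/((51 - 1*(-57)) + f(-6)) - 29 = -64/((51 - 1*(-57)) + 2*(-6)**2) - 29 = -64/((51 + 57) + 2*36) - 29 = -64/(108 + 72) - 29 = -64/180 - 29 = (1/180)*(-64) - 29 = -16/45 - 29 = -1321/45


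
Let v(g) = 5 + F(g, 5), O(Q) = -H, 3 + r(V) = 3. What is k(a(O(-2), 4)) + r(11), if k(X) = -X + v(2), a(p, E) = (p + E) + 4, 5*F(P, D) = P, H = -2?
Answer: -23/5 ≈ -4.6000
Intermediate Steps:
r(V) = 0 (r(V) = -3 + 3 = 0)
F(P, D) = P/5
O(Q) = 2 (O(Q) = -1*(-2) = 2)
a(p, E) = 4 + E + p (a(p, E) = (E + p) + 4 = 4 + E + p)
v(g) = 5 + g/5
k(X) = 27/5 - X (k(X) = -X + (5 + (⅕)*2) = -X + (5 + ⅖) = -X + 27/5 = 27/5 - X)
k(a(O(-2), 4)) + r(11) = (27/5 - (4 + 4 + 2)) + 0 = (27/5 - 1*10) + 0 = (27/5 - 10) + 0 = -23/5 + 0 = -23/5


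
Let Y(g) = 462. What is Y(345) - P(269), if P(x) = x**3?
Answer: -19464647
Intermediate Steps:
Y(345) - P(269) = 462 - 1*269**3 = 462 - 1*19465109 = 462 - 19465109 = -19464647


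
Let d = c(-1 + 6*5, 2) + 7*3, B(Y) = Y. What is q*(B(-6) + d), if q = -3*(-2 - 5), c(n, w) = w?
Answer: 357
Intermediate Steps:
q = 21 (q = -3*(-7) = 21)
d = 23 (d = 2 + 7*3 = 2 + 21 = 23)
q*(B(-6) + d) = 21*(-6 + 23) = 21*17 = 357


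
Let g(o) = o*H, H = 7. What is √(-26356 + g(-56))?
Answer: 6*I*√743 ≈ 163.55*I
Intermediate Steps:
g(o) = 7*o (g(o) = o*7 = 7*o)
√(-26356 + g(-56)) = √(-26356 + 7*(-56)) = √(-26356 - 392) = √(-26748) = 6*I*√743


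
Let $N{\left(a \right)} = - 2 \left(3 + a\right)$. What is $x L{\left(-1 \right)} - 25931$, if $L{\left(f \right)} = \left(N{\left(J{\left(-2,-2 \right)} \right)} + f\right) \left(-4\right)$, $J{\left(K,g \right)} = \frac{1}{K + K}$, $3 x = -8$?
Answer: $- \frac{78001}{3} \approx -26000.0$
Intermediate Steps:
$x = - \frac{8}{3}$ ($x = \frac{1}{3} \left(-8\right) = - \frac{8}{3} \approx -2.6667$)
$J{\left(K,g \right)} = \frac{1}{2 K}$
$N{\left(a \right)} = -6 - 2 a$
$L{\left(f \right)} = 22 - 4 f$ ($L{\left(f \right)} = \left(\left(-6 - 2 \frac{1}{2 \left(-2\right)}\right) + f\right) \left(-4\right) = \left(\left(-6 - 2 \cdot \frac{1}{2} \left(- \frac{1}{2}\right)\right) + f\right) \left(-4\right) = \left(\left(-6 - - \frac{1}{2}\right) + f\right) \left(-4\right) = \left(\left(-6 + \frac{1}{2}\right) + f\right) \left(-4\right) = \left(- \frac{11}{2} + f\right) \left(-4\right) = 22 - 4 f$)
$x L{\left(-1 \right)} - 25931 = - \frac{8 \left(22 - -4\right)}{3} - 25931 = - \frac{8 \left(22 + 4\right)}{3} - 25931 = \left(- \frac{8}{3}\right) 26 - 25931 = - \frac{208}{3} - 25931 = - \frac{78001}{3}$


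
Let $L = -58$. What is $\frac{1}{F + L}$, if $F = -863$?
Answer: $- \frac{1}{921} \approx -0.0010858$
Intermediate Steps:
$\frac{1}{F + L} = \frac{1}{-863 - 58} = \frac{1}{-921} = - \frac{1}{921}$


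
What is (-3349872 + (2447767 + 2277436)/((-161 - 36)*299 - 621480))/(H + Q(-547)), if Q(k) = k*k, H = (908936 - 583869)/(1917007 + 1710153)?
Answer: -8267025560881021640/738405546174257181 ≈ -11.196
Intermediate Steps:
H = 325067/3627160 ≈ 0.089620
Q(k) = k**2
(-3349872 + (2447767 + 2277436)/((-161 - 36)*299 - 621480))/(H + Q(-547)) = (-3349872 + (2447767 + 2277436)/((-161 - 36)*299 - 621480))/(325067/3627160 + (-547)**2) = (-3349872 + 4725203/(-197*299 - 621480))/(325067/3627160 + 299209) = (-3349872 + 4725203/(-58903 - 621480))/(1085279241507/3627160) = (-3349872 + 4725203/(-680383))*(3627160/1085279241507) = (-3349872 + 4725203*(-1/680383))*(3627160/1085279241507) = (-3349872 - 4725203/680383)*(3627160/1085279241507) = -2279200686179/680383*3627160/1085279241507 = -8267025560881021640/738405546174257181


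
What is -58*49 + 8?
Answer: -2834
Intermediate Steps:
-58*49 + 8 = -2842 + 8 = -2834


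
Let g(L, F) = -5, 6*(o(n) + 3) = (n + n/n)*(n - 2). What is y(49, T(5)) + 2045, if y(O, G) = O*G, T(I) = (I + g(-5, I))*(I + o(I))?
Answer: 2045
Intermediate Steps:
o(n) = -3 + (1 + n)*(-2 + n)/6 (o(n) = -3 + ((n + n/n)*(n - 2))/6 = -3 + ((n + 1)*(-2 + n))/6 = -3 + ((1 + n)*(-2 + n))/6 = -3 + (1 + n)*(-2 + n)/6)
T(I) = (-5 + I)*(-10/3 + I²/6 + 5*I/6) (T(I) = (I - 5)*(I + (-10/3 - I/6 + I²/6)) = (-5 + I)*(-10/3 + I²/6 + 5*I/6))
y(O, G) = G*O
y(49, T(5)) + 2045 = (50/3 - 15/2*5 + (⅙)*5³)*49 + 2045 = (50/3 - 75/2 + (⅙)*125)*49 + 2045 = (50/3 - 75/2 + 125/6)*49 + 2045 = 0*49 + 2045 = 0 + 2045 = 2045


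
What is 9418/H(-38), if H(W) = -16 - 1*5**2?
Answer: -9418/41 ≈ -229.71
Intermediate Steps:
H(W) = -41 (H(W) = -16 - 1*25 = -16 - 25 = -41)
9418/H(-38) = 9418/(-41) = 9418*(-1/41) = -9418/41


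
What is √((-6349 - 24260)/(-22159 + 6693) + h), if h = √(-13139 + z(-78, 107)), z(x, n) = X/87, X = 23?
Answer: √(9925638426 + 57645852*I*√99447090)/70818 ≈ 7.6361 + 7.5054*I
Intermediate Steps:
z(x, n) = 23/87
h = I*√99447090/87 (h = √(-13139 + 23/87) = √(-1143070/87) = I*√99447090/87 ≈ 114.62*I)
√((-6349 - 24260)/(-22159 + 6693) + h) = √((-6349 - 24260)/(-22159 + 6693) + I*√99447090/87) = √(-30609/(-15466) + I*√99447090/87) = √(-30609*(-1/15466) + I*√99447090/87) = √(1611/814 + I*√99447090/87)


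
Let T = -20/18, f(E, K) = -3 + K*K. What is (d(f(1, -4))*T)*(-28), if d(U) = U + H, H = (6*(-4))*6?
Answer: -36680/9 ≈ -4075.6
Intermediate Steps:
f(E, K) = -3 + K²
H = -144 (H = -24*6 = -144)
T = -10/9 (T = -20*1/18 = -10/9 ≈ -1.1111)
d(U) = -144 + U (d(U) = U - 144 = -144 + U)
(d(f(1, -4))*T)*(-28) = ((-144 + (-3 + (-4)²))*(-10/9))*(-28) = ((-144 + (-3 + 16))*(-10/9))*(-28) = ((-144 + 13)*(-10/9))*(-28) = -131*(-10/9)*(-28) = (1310/9)*(-28) = -36680/9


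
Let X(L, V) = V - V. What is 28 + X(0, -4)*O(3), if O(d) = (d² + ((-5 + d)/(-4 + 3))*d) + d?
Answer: 28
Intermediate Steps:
X(L, V) = 0
O(d) = d + d² + d*(5 - d) (O(d) = (d² + ((-5 + d)/(-1))*d) + d = (d² + ((-5 + d)*(-1))*d) + d = (d² + (5 - d)*d) + d = (d² + d*(5 - d)) + d = d + d² + d*(5 - d))
28 + X(0, -4)*O(3) = 28 + 0*(6*3) = 28 + 0*18 = 28 + 0 = 28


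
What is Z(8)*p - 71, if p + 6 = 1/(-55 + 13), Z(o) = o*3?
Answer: -1509/7 ≈ -215.57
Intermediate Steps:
Z(o) = 3*o
p = -253/42 (p = -6 + 1/(-55 + 13) = -6 + 1/(-42) = -6 - 1/42 = -253/42 ≈ -6.0238)
Z(8)*p - 71 = (3*8)*(-253/42) - 71 = 24*(-253/42) - 71 = -1012/7 - 71 = -1509/7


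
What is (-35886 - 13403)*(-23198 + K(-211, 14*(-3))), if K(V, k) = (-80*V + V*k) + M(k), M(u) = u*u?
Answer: -212337012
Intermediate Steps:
M(u) = u**2
K(V, k) = k**2 - 80*V + V*k (K(V, k) = (-80*V + V*k) + k**2 = k**2 - 80*V + V*k)
(-35886 - 13403)*(-23198 + K(-211, 14*(-3))) = (-35886 - 13403)*(-23198 + ((14*(-3))**2 - 80*(-211) - 2954*(-3))) = -49289*(-23198 + ((-42)**2 + 16880 - 211*(-42))) = -49289*(-23198 + (1764 + 16880 + 8862)) = -49289*(-23198 + 27506) = -49289*4308 = -212337012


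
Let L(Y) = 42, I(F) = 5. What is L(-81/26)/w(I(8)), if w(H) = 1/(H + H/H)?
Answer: 252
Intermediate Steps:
w(H) = 1/(1 + H) (w(H) = 1/(H + 1) = 1/(1 + H))
L(-81/26)/w(I(8)) = 42/(1/(1 + 5)) = 42/(1/6) = 42*6 = 252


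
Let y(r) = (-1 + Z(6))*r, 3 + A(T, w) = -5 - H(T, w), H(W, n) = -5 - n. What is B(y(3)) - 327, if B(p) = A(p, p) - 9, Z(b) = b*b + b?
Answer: -216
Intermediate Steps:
Z(b) = b + b² (Z(b) = b² + b = b + b²)
A(T, w) = -3 + w (A(T, w) = -3 + (-5 - (-5 - w)) = -3 + (-5 + (5 + w)) = -3 + w)
y(r) = 41*r (y(r) = (-1 + 6*(1 + 6))*r = (-1 + 6*7)*r = (-1 + 42)*r = 41*r)
B(p) = -12 + p (B(p) = (-3 + p) - 9 = -12 + p)
B(y(3)) - 327 = (-12 + 41*3) - 327 = (-12 + 123) - 327 = 111 - 327 = -216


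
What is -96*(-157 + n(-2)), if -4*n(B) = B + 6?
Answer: 15168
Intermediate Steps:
n(B) = -3/2 - B/4 (n(B) = -(B + 6)/4 = -(6 + B)/4 = -3/2 - B/4)
-96*(-157 + n(-2)) = -96*(-157 + (-3/2 - ¼*(-2))) = -96*(-157 + (-3/2 + ½)) = -96*(-157 - 1) = -96*(-158) = 15168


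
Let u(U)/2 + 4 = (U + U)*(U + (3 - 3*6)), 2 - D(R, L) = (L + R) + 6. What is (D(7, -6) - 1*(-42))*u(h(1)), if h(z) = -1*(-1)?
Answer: -2368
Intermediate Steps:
D(R, L) = -4 - L - R (D(R, L) = 2 - ((L + R) + 6) = 2 - (6 + L + R) = 2 + (-6 - L - R) = -4 - L - R)
h(z) = 1
u(U) = -8 + 4*U*(-15 + U) (u(U) = -8 + 2*((U + U)*(U + (3 - 3*6))) = -8 + 2*((2*U)*(U + (3 - 18))) = -8 + 2*((2*U)*(U - 15)) = -8 + 2*((2*U)*(-15 + U)) = -8 + 2*(2*U*(-15 + U)) = -8 + 4*U*(-15 + U))
(D(7, -6) - 1*(-42))*u(h(1)) = ((-4 - 1*(-6) - 1*7) - 1*(-42))*(-8 - 60*1 + 4*1**2) = ((-4 + 6 - 7) + 42)*(-8 - 60 + 4*1) = (-5 + 42)*(-8 - 60 + 4) = 37*(-64) = -2368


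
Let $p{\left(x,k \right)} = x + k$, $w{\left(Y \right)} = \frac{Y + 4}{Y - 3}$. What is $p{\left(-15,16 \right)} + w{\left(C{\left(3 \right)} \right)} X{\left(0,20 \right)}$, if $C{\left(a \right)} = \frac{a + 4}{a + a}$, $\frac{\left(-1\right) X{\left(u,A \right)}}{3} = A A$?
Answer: $\frac{37211}{11} \approx 3382.8$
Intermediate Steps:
$X{\left(u,A \right)} = - 3 A^{2}$ ($X{\left(u,A \right)} = - 3 A A = - 3 A^{2}$)
$C{\left(a \right)} = \frac{4 + a}{2 a}$
$w{\left(Y \right)} = \frac{4 + Y}{-3 + Y}$
$p{\left(x,k \right)} = k + x$
$p{\left(-15,16 \right)} + w{\left(C{\left(3 \right)} \right)} X{\left(0,20 \right)} = \left(16 - 15\right) + \frac{4 + \frac{4 + 3}{2 \cdot 3}}{-3 + \frac{4 + 3}{2 \cdot 3}} \left(- 3 \cdot 20^{2}\right) = 1 + \frac{4 + \frac{1}{2} \cdot \frac{1}{3} \cdot 7}{-3 + \frac{1}{2} \cdot \frac{1}{3} \cdot 7} \left(\left(-3\right) 400\right) = 1 + \frac{4 + \frac{7}{6}}{-3 + \frac{7}{6}} \left(-1200\right) = 1 + \frac{1}{- \frac{11}{6}} \cdot \frac{31}{6} \left(-1200\right) = 1 + \left(- \frac{6}{11}\right) \frac{31}{6} \left(-1200\right) = 1 - - \frac{37200}{11} = 1 + \frac{37200}{11} = \frac{37211}{11}$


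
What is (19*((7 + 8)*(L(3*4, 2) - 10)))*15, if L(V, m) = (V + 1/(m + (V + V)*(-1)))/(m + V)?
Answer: -12042675/308 ≈ -39100.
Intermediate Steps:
L(V, m) = (V + 1/(m - 2*V))/(V + m) (L(V, m) = (V + 1/(m + (2*V)*(-1)))/(V + m) = (V + 1/(m - 2*V))/(V + m))
(19*((7 + 8)*(L(3*4, 2) - 10)))*15 = (19*((7 + 8)*((-1 + 2*(3*4)² - 1*3*4*2)/(-1*2² + 2*(3*4)² + (3*4)*2) - 10)))*15 = (19*(15*((-1 + 2*12² - 1*12*2)/(-1*4 + 2*12² + 12*2) - 10)))*15 = (19*(15*((-1 + 2*144 - 24)/(-4 + 2*144 + 24) - 10)))*15 = (19*(15*((-1 + 288 - 24)/(-4 + 288 + 24) - 10)))*15 = (19*(15*(263/308 - 10)))*15 = (19*(15*(-2817/308)))*15 = (19*(-42255/308))*15 = -802845/308*15 = -12042675/308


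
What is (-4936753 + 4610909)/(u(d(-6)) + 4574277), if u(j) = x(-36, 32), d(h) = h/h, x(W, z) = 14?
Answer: -325844/4574291 ≈ -0.071234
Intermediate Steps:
d(h) = 1
u(j) = 14
(-4936753 + 4610909)/(u(d(-6)) + 4574277) = (-4936753 + 4610909)/(14 + 4574277) = -325844/4574291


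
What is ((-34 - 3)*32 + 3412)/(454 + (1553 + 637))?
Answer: 557/661 ≈ 0.84266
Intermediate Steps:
((-34 - 3)*32 + 3412)/(454 + (1553 + 637)) = (-37*32 + 3412)/(454 + 2190) = (-1184 + 3412)/2644 = 2228*(1/2644) = 557/661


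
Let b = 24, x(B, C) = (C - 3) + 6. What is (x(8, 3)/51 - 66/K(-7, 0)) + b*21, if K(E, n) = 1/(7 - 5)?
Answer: 6326/17 ≈ 372.12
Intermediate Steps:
x(B, C) = 3 + C (x(B, C) = (-3 + C) + 6 = 3 + C)
K(E, n) = 1/2
(x(8, 3)/51 - 66/K(-7, 0)) + b*21 = ((3 + 3)/51 - 66/1/2) + 24*21 = (6*(1/51) - 66*2) + 504 = (2/17 - 132) + 504 = -2242/17 + 504 = 6326/17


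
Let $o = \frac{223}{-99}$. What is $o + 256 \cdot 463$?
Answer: $\frac{11734049}{99} \approx 1.1853 \cdot 10^{5}$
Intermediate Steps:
$o = - \frac{223}{99}$ ($o = 223 \left(- \frac{1}{99}\right) = - \frac{223}{99} \approx -2.2525$)
$o + 256 \cdot 463 = - \frac{223}{99} + 256 \cdot 463 = - \frac{223}{99} + 118528 = \frac{11734049}{99}$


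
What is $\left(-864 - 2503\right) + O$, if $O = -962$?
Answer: $-4329$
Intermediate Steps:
$\left(-864 - 2503\right) + O = \left(-864 - 2503\right) - 962 = -3367 - 962 = -4329$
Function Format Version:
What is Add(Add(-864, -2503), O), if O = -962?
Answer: -4329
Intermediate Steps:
Add(Add(-864, -2503), O) = Add(Add(-864, -2503), -962) = Add(-3367, -962) = -4329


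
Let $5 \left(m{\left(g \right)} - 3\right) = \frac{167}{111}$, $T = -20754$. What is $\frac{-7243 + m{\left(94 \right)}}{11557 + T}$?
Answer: $\frac{4018033}{5104335} \approx 0.78718$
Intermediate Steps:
$m{\left(g \right)} = \frac{1832}{555}$ ($m{\left(g \right)} = 3 + \frac{167 \cdot \frac{1}{111}}{5} = 3 + \frac{1}{5} \cdot \frac{167}{111} = 3 + \frac{167}{555} = \frac{1832}{555}$)
$\frac{-7243 + m{\left(94 \right)}}{11557 + T} = \frac{-7243 + \frac{1832}{555}}{11557 - 20754} = - \frac{4018033}{555 \left(-9197\right)} = \left(- \frac{4018033}{555}\right) \left(- \frac{1}{9197}\right) = \frac{4018033}{5104335}$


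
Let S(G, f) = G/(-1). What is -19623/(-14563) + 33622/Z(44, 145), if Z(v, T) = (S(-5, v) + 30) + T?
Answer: 246584663/1310670 ≈ 188.14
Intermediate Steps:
S(G, f) = -G (S(G, f) = G*(-1) = -G)
Z(v, T) = 35 + T (Z(v, T) = (-1*(-5) + 30) + T = (5 + 30) + T = 35 + T)
-19623/(-14563) + 33622/Z(44, 145) = -19623/(-14563) + 33622/(35 + 145) = -19623*(-1/14563) + 33622/180 = 19623/14563 + 33622*(1/180) = 19623/14563 + 16811/90 = 246584663/1310670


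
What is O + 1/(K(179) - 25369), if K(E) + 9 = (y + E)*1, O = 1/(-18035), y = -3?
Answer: -43237/454518070 ≈ -9.5127e-5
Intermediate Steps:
O = -1/18035 ≈ -5.5448e-5
K(E) = -12 + E (K(E) = -9 + (-3 + E)*1 = -9 + (-3 + E) = -12 + E)
O + 1/(K(179) - 25369) = -1/18035 + 1/((-12 + 179) - 25369) = -1/18035 + 1/(167 - 25369) = -1/18035 + 1/(-25202) = -1/18035 - 1/25202 = -43237/454518070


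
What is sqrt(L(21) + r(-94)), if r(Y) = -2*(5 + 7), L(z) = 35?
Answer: sqrt(11) ≈ 3.3166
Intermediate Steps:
r(Y) = -24 (r(Y) = -2*12 = -24)
sqrt(L(21) + r(-94)) = sqrt(35 - 24) = sqrt(11)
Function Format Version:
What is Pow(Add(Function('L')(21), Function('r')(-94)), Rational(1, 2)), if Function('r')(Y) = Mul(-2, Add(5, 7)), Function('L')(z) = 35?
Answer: Pow(11, Rational(1, 2)) ≈ 3.3166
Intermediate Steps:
Function('r')(Y) = -24 (Function('r')(Y) = Mul(-2, 12) = -24)
Pow(Add(Function('L')(21), Function('r')(-94)), Rational(1, 2)) = Pow(Add(35, -24), Rational(1, 2)) = Pow(11, Rational(1, 2))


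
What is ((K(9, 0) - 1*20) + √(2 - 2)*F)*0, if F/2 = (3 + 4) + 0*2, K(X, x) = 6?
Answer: 0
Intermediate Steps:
F = 14 (F = 2*((3 + 4) + 0*2) = 2*(7 + 0) = 2*7 = 14)
((K(9, 0) - 1*20) + √(2 - 2)*F)*0 = ((6 - 1*20) + √(2 - 2)*14)*0 = ((6 - 20) + √0*14)*0 = (-14 + 0*14)*0 = (-14 + 0)*0 = -14*0 = 0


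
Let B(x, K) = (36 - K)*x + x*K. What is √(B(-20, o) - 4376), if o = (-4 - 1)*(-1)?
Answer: 14*I*√26 ≈ 71.386*I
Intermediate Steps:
o = 5 (o = -5*(-1) = 5)
B(x, K) = K*x + x*(36 - K) (B(x, K) = x*(36 - K) + K*x = K*x + x*(36 - K))
√(B(-20, o) - 4376) = √(36*(-20) - 4376) = √(-720 - 4376) = √(-5096) = 14*I*√26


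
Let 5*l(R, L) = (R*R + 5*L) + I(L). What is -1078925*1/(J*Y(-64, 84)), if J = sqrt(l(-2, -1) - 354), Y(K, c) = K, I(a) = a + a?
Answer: -1078925*I*sqrt(985)/37824 ≈ -895.25*I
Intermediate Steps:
I(a) = 2*a
l(R, L) = R**2/5 + 7*L/5 (l(R, L) = ((R*R + 5*L) + 2*L)/5 = ((R**2 + 5*L) + 2*L)/5 = (R**2 + 7*L)/5 = R**2/5 + 7*L/5)
J = 3*I*sqrt(985)/5 (J = sqrt(((1/5)*(-2)**2 + (7/5)*(-1)) - 354) = sqrt(((1/5)*4 - 7/5) - 354) = sqrt((4/5 - 7/5) - 354) = sqrt(-3/5 - 354) = sqrt(-1773/5) = 3*I*sqrt(985)/5 ≈ 18.831*I)
-1078925*1/(J*Y(-64, 84)) = -1078925*I*sqrt(985)/37824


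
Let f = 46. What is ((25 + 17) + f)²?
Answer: 7744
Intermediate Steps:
((25 + 17) + f)² = ((25 + 17) + 46)² = (42 + 46)² = 88² = 7744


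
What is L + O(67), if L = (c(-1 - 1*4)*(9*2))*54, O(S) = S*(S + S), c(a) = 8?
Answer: 16754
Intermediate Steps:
O(S) = 2*S**2 (O(S) = S*(2*S) = 2*S**2)
L = 7776 (L = (8*(9*2))*54 = (8*18)*54 = 144*54 = 7776)
L + O(67) = 7776 + 2*67**2 = 7776 + 2*4489 = 7776 + 8978 = 16754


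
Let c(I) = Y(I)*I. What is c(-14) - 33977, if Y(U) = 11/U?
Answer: -33966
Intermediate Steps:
c(I) = 11 (c(I) = (11/I)*I = 11)
c(-14) - 33977 = 11 - 33977 = -33966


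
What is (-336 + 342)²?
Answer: 36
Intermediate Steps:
(-336 + 342)² = 6² = 36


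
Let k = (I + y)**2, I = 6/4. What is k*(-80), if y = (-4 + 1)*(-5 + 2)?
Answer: -8820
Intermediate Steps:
I = 3/2 (I = 6*(1/4) = 3/2 ≈ 1.5000)
y = 9 (y = -3*(-3) = 9)
k = 441/4 (k = (3/2 + 9)**2 = (21/2)**2 = 441/4 ≈ 110.25)
k*(-80) = (441/4)*(-80) = -8820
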